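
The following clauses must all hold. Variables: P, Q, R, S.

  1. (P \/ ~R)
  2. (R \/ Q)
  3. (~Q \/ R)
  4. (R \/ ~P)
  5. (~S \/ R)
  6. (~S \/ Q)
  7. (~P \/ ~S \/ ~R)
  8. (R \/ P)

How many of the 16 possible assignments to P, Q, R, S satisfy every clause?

The models are:
  P=T Q=F R=T S=F
  P=T Q=T R=T S=F
That's 2 in total.

2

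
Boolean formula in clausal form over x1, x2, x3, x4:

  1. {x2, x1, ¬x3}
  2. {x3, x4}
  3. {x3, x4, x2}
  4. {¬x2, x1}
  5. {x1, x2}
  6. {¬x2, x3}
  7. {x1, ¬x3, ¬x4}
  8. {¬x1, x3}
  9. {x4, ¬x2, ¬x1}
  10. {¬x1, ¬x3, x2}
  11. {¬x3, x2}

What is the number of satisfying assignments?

1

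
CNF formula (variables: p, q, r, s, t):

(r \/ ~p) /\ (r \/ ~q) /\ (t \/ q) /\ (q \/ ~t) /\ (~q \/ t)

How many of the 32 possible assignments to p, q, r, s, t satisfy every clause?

4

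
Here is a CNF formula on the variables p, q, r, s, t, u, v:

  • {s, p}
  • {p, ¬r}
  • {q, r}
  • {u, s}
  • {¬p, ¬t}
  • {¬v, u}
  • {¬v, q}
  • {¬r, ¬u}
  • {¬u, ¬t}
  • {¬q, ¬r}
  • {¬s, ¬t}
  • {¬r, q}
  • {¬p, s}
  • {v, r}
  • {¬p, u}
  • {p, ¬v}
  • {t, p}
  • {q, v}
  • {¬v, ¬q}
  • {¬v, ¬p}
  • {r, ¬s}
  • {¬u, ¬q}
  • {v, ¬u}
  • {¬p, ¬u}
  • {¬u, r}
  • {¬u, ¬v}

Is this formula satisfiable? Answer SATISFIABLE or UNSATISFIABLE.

u = True:
  propagation gives r=False; an empty clause results — contradiction.
u = False:
  propagation gives s=True, v=False, t=False, r=True; an empty clause results — contradiction.
Every branch closes, so no satisfying assignment exists.

UNSATISFIABLE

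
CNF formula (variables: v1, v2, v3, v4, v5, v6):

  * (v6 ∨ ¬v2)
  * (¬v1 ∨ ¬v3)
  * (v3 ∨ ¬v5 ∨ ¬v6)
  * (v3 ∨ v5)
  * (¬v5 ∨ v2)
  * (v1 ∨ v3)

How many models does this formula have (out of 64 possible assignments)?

Case analysis on v3 and v5:
  v3=T, v5=T: remaining (v1,v2,v4,v6) ∈ {(F,T,F,T); (F,T,T,T)} — 2.
  v3=T, v5=F: v4 free; 3 ways for (v1,v2,v6) × 2^1 = 6.
  v3=F, v5=T: a clause becomes empty — 0.
  v3=F, v5=F: a clause becomes empty — 0.
Total: 2 + 6 + 0 + 0 = 8.

8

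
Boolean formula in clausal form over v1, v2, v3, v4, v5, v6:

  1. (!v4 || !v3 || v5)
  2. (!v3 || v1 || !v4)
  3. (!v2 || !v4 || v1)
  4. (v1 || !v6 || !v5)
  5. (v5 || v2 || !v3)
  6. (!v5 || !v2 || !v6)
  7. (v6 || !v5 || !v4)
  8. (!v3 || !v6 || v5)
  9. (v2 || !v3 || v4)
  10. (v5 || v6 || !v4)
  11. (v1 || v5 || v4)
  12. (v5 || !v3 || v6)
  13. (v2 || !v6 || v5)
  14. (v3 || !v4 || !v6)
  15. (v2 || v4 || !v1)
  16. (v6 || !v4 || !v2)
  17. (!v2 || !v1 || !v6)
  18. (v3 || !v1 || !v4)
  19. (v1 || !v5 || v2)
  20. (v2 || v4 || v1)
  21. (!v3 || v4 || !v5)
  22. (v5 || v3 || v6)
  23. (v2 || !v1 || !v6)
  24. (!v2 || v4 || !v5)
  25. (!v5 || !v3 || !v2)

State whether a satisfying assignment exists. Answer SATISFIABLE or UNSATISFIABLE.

UNSATISFIABLE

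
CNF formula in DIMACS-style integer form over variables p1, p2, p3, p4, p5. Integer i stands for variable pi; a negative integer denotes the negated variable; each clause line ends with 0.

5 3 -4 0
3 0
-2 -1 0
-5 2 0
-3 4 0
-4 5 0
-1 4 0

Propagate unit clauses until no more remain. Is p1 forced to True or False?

(p3) stands alone — p3 = True.
From (p4 ∨ ¬p3) and p3 = True: p4 = True.
From (p5 ∨ ¬p4) and p4 = True: p5 = True.
From (¬p5 ∨ p2) and p5 = True: p2 = True.
(¬p2 ∨ ¬p1) with p2 = True leaves only ¬p1, so p1 = False.

False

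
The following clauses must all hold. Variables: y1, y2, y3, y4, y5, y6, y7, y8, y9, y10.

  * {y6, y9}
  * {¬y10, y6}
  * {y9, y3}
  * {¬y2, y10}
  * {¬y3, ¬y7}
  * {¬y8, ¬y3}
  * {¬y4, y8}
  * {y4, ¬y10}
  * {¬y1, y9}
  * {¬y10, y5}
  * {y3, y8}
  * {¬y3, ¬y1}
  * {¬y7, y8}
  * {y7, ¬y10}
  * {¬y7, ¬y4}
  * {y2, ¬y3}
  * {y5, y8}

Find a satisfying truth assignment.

Pure literal: y5 appears only positively; assign y5 = True.
y6 occurs only positively in the remaining clauses — set y6 = True.
Branch on y1: take y1 = True.
  then y9 is forced to True.
  then y3 is forced to False.
  then y8 is forced to True.
The remaining clauses are satisfied by y2 = False, y4 = True, y7 = False, y10 = False.
Check each clause:
  1. {y9, y6} — y9 is true.
  2. {y6, ¬y10} — ¬y10 is true.
  3. {y9, y3} — y9 is true.
  4. {y10, ¬y2} — ¬y2 is true.
  5. {¬y7, ¬y3} — ¬y7 is true.
  6. {¬y3, ¬y8} — ¬y3 is true.
  7. {¬y4, y8} — y8 is true.
  8. {y4, ¬y10} — y4 is true.
  9. {y9, ¬y1} — y9 is true.
  10. {y5, ¬y10} — y5 is true.
  11. {y8, y3} — y8 is true.
  12. {¬y1, ¬y3} — ¬y3 is true.
  13. {y8, ¬y7} — y8 is true.
  14. {¬y10, y7} — ¬y10 is true.
  15. {¬y7, ¬y4} — ¬y7 is true.
  16. {y2, ¬y3} — ¬y3 is true.
  17. {y5, y8} — y8 is true.

y1 = 1, y2 = 0, y3 = 0, y4 = 1, y5 = 1, y6 = 1, y7 = 0, y8 = 1, y9 = 1, y10 = 0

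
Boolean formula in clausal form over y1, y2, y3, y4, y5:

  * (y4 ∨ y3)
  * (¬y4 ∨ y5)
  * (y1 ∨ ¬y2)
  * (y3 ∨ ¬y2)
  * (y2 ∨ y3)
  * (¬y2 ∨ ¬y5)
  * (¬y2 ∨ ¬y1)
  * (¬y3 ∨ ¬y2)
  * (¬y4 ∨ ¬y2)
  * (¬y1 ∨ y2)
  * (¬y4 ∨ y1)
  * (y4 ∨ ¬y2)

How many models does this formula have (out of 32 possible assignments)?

The models are:
  y1=F y2=F y3=T y4=F y5=F
  y1=F y2=F y3=T y4=F y5=T
Count: 2.

2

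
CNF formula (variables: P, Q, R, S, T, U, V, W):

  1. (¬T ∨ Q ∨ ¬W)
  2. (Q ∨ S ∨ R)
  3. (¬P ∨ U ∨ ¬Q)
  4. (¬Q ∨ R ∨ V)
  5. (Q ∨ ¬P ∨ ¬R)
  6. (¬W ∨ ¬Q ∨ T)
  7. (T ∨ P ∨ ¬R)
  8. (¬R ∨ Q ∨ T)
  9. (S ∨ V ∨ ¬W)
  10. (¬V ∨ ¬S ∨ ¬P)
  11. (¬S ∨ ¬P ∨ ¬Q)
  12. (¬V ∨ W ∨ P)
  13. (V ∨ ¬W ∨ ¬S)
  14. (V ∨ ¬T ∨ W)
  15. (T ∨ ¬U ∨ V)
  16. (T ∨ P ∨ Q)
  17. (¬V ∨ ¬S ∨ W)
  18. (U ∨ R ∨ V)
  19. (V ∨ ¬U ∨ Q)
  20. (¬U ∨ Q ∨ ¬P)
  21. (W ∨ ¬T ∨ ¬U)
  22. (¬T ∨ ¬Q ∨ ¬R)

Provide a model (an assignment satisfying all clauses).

Try P = False.
The remaining clauses are satisfied by Q = True, R = False, S = True, T = True, U = True, V = True, W = True.

P=False, Q=True, R=False, S=True, T=True, U=True, V=True, W=True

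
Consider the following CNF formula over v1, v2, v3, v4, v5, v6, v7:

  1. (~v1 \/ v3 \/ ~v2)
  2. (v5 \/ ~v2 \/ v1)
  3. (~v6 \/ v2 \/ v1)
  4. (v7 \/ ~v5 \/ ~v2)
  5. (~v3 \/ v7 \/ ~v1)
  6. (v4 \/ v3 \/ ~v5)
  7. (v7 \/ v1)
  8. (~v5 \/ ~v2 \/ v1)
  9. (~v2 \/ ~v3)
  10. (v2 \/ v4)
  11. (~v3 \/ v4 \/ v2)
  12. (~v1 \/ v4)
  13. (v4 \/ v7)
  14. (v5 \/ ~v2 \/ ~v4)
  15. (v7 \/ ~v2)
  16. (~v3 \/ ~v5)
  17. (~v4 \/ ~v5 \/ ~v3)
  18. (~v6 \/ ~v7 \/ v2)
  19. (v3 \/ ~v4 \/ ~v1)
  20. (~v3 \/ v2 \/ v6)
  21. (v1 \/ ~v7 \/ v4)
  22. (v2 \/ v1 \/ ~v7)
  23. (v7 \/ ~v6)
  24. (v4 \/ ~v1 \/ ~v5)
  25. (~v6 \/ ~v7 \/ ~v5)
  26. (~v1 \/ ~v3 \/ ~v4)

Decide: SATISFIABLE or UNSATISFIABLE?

UNSATISFIABLE

v2 = True:
  propagation gives v3=False, v1=False, v5=True; an empty clause results — contradiction.
v2 = False:
  v1 = True:
    propagation gives v3=True; an empty clause results — contradiction.
  v1 = False:
    propagation gives v6=False, v7=True; an empty clause results — contradiction.
Every branch closes, so no satisfying assignment exists.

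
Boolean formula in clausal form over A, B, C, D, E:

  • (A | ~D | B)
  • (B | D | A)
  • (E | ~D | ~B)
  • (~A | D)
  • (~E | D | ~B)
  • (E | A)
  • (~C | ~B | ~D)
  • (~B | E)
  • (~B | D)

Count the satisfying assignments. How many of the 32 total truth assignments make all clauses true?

The models are:
  A=0 B=1 C=0 D=1 E=1
  A=1 B=0 C=0 D=1 E=0
  A=1 B=0 C=0 D=1 E=1
  A=1 B=0 C=1 D=1 E=0
  A=1 B=0 C=1 D=1 E=1
  A=1 B=1 C=0 D=1 E=1
That's 6 in total.

6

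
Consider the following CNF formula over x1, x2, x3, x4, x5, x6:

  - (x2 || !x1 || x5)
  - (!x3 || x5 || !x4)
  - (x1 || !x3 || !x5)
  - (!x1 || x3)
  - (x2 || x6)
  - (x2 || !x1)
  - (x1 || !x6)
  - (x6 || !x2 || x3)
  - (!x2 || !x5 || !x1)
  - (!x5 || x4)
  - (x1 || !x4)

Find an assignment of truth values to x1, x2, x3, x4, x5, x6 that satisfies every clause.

Set x1 = True and propagate.
  then x3 is forced to True.
  then x2 is forced to True.
  then x5 is forced to False.
  then x4 is forced to False.
x6 is now unconstrained; take x6 = True.
Check each clause:
  1. (x5 || x2 || !x1) — x2 is true.
  2. (x5 || !x3 || !x4) — !x4 is true.
  3. (!x5 || x1 || !x3) — x1 is true.
  4. (!x1 || x3) — x3 is true.
  5. (x6 || x2) — x2 is true.
  6. (!x1 || x2) — x2 is true.
  7. (x1 || !x6) — x1 is true.
  8. (x6 || !x2 || x3) — x3 is true.
  9. (!x2 || !x5 || !x1) — !x5 is true.
  10. (x4 || !x5) — !x5 is true.
  11. (x1 || !x4) — x1 is true.

x1 = T, x2 = T, x3 = T, x4 = F, x5 = F, x6 = T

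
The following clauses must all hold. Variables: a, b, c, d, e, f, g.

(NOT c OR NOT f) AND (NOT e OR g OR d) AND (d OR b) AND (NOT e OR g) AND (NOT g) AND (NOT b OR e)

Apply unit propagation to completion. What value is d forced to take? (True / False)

Unit clause (NOT g) sets g = False.
(g OR NOT e) with g = False leaves only NOT e, so e = False.
In (e OR NOT b), e is now false; NOT b must hold, so b = False.
(d OR b) with b = False leaves only d, so d = True.

True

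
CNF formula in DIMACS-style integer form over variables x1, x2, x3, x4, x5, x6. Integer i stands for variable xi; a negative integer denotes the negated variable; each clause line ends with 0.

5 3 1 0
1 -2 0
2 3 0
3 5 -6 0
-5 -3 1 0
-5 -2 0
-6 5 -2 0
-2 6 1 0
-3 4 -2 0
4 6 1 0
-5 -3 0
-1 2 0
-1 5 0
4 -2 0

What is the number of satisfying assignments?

3

Satisfying assignments:
  x1=0 x2=0 x3=1 x4=0 x5=0 x6=1
  x1=0 x2=0 x3=1 x4=1 x5=0 x6=0
  x1=0 x2=0 x3=1 x4=1 x5=0 x6=1
Count: 3.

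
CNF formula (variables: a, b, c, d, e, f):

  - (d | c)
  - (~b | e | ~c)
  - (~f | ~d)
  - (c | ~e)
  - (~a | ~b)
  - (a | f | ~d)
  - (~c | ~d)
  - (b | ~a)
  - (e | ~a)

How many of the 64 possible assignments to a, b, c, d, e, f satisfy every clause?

6

Satisfying assignments:
  a=0 b=0 c=1 d=0 e=0 f=0
  a=0 b=0 c=1 d=0 e=0 f=1
  a=0 b=0 c=1 d=0 e=1 f=0
  a=0 b=0 c=1 d=0 e=1 f=1
  a=0 b=1 c=1 d=0 e=1 f=0
  a=0 b=1 c=1 d=0 e=1 f=1
Count: 6.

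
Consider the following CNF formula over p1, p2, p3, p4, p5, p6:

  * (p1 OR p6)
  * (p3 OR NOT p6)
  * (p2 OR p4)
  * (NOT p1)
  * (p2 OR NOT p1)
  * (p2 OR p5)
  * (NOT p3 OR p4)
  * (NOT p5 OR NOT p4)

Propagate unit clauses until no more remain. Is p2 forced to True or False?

True

(NOT p1) stands alone — p1 = False.
In (p1 OR p6), p1 is now false; p6 must hold, so p6 = True.
From (NOT p6 OR p3) and p6 = True: p3 = True.
From (p4 OR NOT p3) and p3 = True: p4 = True.
(NOT p5 OR NOT p4): since p4 = True, the clause reduces to (NOT p5). p5 = False.
(p5 OR p2): since p5 = False, the clause reduces to (p2). p2 = True.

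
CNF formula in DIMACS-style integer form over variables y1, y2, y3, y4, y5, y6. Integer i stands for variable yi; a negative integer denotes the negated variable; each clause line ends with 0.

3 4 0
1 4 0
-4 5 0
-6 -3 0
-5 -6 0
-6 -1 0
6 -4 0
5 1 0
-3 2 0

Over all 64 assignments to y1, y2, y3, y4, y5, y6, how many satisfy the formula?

Satisfying assignments:
  y1=1 y2=1 y3=1 y4=0 y5=0 y6=0
  y1=1 y2=1 y3=1 y4=0 y5=1 y6=0
Count: 2.

2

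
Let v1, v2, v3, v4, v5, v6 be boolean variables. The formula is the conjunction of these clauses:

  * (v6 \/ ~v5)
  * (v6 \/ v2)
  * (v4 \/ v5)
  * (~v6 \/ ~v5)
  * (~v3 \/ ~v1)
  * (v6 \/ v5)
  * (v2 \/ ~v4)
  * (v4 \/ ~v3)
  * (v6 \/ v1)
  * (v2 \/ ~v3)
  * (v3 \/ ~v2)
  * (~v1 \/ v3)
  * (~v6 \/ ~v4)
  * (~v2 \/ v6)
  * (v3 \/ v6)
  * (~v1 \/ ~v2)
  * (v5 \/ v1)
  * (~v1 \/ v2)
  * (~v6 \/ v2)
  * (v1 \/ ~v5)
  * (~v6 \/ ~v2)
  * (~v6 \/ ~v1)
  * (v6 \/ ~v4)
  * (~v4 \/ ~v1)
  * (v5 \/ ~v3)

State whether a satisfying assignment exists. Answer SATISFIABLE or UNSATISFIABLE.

v6 = True:
  propagation gives v5=False, v4=True; an empty clause results — contradiction.
v6 = False:
  propagation gives v5=False; an empty clause results — contradiction.
Every branch closes, so no satisfying assignment exists.

UNSATISFIABLE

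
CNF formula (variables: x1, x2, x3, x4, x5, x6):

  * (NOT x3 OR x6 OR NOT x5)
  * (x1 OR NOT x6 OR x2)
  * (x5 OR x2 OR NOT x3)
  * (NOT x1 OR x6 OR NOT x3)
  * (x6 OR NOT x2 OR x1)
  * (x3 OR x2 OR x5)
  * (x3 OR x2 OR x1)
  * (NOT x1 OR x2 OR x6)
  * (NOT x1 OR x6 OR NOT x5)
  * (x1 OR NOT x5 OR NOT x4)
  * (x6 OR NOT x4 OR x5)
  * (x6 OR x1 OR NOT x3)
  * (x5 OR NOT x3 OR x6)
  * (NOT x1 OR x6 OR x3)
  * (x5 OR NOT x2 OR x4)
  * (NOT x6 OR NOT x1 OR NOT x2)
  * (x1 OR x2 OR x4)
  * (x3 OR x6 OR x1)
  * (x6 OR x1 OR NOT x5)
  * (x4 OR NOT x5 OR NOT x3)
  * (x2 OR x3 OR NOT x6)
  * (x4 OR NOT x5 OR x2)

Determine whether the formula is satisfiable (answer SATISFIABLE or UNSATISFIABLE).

SATISFIABLE

Try x1 = True.
Try x2 = False.
  then x6 is forced to True.
  then x3 is forced to True.
  then x5 is forced to True.
  then x4 is forced to True.
So x1=1, x2=0, x3=1, x4=1, x5=1, x6=1 is a satisfying assignment.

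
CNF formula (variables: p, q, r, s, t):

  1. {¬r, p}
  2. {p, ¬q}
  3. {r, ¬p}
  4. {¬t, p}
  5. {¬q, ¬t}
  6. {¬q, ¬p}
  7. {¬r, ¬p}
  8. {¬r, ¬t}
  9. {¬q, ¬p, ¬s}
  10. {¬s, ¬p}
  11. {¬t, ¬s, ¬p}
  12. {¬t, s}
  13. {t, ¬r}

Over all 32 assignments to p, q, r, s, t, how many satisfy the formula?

2

Satisfying assignments:
  p=F q=F r=F s=F t=F
  p=F q=F r=F s=T t=F
Count: 2.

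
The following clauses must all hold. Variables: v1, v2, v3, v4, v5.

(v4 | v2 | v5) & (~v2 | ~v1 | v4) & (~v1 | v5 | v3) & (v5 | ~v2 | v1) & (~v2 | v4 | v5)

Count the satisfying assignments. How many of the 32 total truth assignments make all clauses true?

Case analysis on v2 and v5:
  v2=1, v5=1: v3 free; 3 ways for (v1,v4) × 2^1 = 6.
  v2=1, v5=0: remaining (v1,v3,v4) ∈ {(1,1,1)} — 1.
  v2=0, v5=1: v1, v3, v4 free → 2^3 = 8.
  v2=0, v5=0: remaining (v1,v3,v4) ∈ {(0,0,1); (0,1,1); (1,1,1)} — 3.
Total: 6 + 1 + 8 + 3 = 18.

18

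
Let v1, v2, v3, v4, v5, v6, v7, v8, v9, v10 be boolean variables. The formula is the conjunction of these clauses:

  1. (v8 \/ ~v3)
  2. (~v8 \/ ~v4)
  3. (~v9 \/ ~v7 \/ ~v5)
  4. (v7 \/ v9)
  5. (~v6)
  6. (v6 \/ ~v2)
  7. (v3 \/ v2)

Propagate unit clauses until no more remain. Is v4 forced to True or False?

(~v6) is a unit clause: v6 = False.
In (~v2 \/ v6), v6 is now false; ~v2 must hold, so v2 = False.
(v3 \/ v2): since v2 = False, the clause reduces to (v3). v3 = True.
In (~v3 \/ v8), ~v3 is now false; v8 must hold, so v8 = True.
(~v8 \/ ~v4) with v8 = True leaves only ~v4, so v4 = False.

False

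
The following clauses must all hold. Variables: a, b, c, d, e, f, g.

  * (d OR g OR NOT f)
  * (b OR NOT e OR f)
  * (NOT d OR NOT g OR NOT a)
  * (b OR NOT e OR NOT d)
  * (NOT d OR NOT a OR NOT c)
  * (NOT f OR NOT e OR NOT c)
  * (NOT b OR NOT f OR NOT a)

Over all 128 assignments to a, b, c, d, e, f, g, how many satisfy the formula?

Split on d, then f.
  d=1, f=1: 11 of the 32 assignments to (a,b,c,e,g) work.
  d=1, f=0: 15 of the 32 assignments to (a,b,c,e,g) work.
  d=0, f=1: 9 of the 32 assignments to (a,b,c,e,g) work.
  d=0, f=0: a, c, g free; 3 ways for (b,e) × 2^3 = 24.
Total: 11 + 15 + 9 + 24 = 59.

59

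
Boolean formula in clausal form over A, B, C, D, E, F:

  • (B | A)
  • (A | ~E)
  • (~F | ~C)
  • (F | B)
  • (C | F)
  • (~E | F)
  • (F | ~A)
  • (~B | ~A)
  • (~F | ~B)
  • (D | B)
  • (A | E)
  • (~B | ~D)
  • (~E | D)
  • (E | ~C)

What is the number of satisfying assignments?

2

Satisfying assignments:
  A=T B=F C=F D=T E=F F=T
  A=T B=F C=F D=T E=T F=T
Count: 2.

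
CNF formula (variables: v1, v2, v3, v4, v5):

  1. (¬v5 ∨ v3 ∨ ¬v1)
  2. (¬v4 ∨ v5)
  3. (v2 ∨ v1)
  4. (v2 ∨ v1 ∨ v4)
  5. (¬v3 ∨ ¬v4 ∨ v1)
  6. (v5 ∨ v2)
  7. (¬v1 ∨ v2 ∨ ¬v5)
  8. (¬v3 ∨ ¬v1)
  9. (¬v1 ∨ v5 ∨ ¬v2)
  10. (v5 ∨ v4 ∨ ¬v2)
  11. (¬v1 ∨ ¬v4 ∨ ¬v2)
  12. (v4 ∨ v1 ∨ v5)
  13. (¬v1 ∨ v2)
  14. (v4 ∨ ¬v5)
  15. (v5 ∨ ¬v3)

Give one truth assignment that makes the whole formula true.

v1 = F  v2 = T  v3 = F  v4 = T  v5 = T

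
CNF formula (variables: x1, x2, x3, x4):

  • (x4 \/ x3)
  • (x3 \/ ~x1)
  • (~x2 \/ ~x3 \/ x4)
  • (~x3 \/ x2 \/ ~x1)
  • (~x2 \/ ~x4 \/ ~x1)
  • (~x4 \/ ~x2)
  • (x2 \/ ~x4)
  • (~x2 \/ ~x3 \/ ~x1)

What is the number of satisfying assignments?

1

The models are:
  x1=0 x2=0 x3=1 x4=0
Count: 1.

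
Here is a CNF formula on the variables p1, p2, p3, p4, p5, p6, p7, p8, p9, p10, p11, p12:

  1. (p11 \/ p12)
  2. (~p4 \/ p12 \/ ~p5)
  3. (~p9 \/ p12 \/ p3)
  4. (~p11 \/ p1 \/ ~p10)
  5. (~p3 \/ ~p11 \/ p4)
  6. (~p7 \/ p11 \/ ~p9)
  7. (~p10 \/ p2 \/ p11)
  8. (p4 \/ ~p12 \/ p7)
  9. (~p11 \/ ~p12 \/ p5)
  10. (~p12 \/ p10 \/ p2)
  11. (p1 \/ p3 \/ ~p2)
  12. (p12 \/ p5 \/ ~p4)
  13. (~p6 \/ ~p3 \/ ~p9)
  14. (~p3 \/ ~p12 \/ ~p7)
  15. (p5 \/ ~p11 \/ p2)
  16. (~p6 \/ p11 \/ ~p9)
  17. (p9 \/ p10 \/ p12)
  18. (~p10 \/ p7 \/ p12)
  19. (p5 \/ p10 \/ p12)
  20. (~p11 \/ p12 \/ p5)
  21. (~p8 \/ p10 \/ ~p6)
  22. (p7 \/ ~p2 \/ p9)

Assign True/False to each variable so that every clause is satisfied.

p1=0  p2=1  p3=1  p4=1  p5=1  p6=0  p7=0  p8=0  p9=1  p10=0  p11=0  p12=1

Pure literal: p6 appears only negated; assign p6 = False.
Pure literal: p8 appears only negated; assign p8 = False.
Set p1 = False and propagate.
Try p2 = True.
  then p3 is forced to True.
Try p4 = True.
For the remaining variables, p5 = True, p7 = False, p9 = True, p10 = False, p11 = False, p12 = True works.
Check each clause:
  1. (p11 \/ p12) — p12 is true.
  2. (~p5 \/ p12 \/ ~p4) — p12 is true.
  3. (~p9 \/ p12 \/ p3) — p3 is true.
  4. (p1 \/ ~p11 \/ ~p10) — ~p11 is true.
  5. (~p3 \/ ~p11 \/ p4) — p4 is true.
  6. (p11 \/ ~p7 \/ ~p9) — ~p7 is true.
  7. (p2 \/ p11 \/ ~p10) — p2 is true.
  8. (~p12 \/ p7 \/ p4) — p4 is true.
  9. (~p11 \/ ~p12 \/ p5) — ~p11 is true.
  10. (~p12 \/ p10 \/ p2) — p2 is true.
  11. (p1 \/ p3 \/ ~p2) — p3 is true.
  12. (p12 \/ p5 \/ ~p4) — p5 is true.
  13. (~p3 \/ ~p6 \/ ~p9) — ~p6 is true.
  14. (~p3 \/ ~p7 \/ ~p12) — ~p7 is true.
  15. (p5 \/ ~p11 \/ p2) — ~p11 is true.
  16. (~p9 \/ ~p6 \/ p11) — ~p6 is true.
  17. (p9 \/ p12 \/ p10) — p9 is true.
  18. (p12 \/ ~p10 \/ p7) — p12 is true.
  19. (p10 \/ p12 \/ p5) — p12 is true.
  20. (p5 \/ ~p11 \/ p12) — p5 is true.
  21. (p10 \/ ~p6 \/ ~p8) — ~p8 is true.
  22. (p9 \/ ~p2 \/ p7) — p9 is true.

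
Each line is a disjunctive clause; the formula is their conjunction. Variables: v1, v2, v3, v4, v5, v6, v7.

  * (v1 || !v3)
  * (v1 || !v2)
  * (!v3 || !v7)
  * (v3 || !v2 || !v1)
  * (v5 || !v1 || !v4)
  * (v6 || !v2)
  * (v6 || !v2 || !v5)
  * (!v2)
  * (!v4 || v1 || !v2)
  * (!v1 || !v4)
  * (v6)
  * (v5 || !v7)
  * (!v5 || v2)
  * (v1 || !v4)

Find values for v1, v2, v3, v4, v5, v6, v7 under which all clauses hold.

v1=False, v2=False, v3=False, v4=False, v5=False, v6=True, v7=False

(!v2) is a unit clause, so v2 = False.
The clause (v6) is unit: v6 must be True.
(!v5) is a unit clause, so v5 = False.
The clause (!v7) is unit: v7 must be False.
Pure literal: v3 appears only negated; assign v3 = False.
v4 occurs only negated in the remaining clauses — set v4 = False.
v1 is now unconstrained; take v1 = False.
Check each clause:
  1. (v1 || !v3) — !v3 is true.
  2. (v1 || !v2) — !v2 is true.
  3. (!v7 || !v3) — !v7 is true.
  4. (!v1 || !v2 || v3) — !v2 is true.
  5. (!v4 || v5 || !v1) — !v4 is true.
  6. (v6 || !v2) — v6 is true.
  7. (!v5 || !v2 || v6) — !v5 is true.
  8. (!v2) — !v2 is true.
  9. (!v4 || v1 || !v2) — !v4 is true.
  10. (!v1 || !v4) — !v4 is true.
  11. (v6) — v6 is true.
  12. (v5 || !v7) — !v7 is true.
  13. (!v5 || v2) — !v5 is true.
  14. (v1 || !v4) — !v4 is true.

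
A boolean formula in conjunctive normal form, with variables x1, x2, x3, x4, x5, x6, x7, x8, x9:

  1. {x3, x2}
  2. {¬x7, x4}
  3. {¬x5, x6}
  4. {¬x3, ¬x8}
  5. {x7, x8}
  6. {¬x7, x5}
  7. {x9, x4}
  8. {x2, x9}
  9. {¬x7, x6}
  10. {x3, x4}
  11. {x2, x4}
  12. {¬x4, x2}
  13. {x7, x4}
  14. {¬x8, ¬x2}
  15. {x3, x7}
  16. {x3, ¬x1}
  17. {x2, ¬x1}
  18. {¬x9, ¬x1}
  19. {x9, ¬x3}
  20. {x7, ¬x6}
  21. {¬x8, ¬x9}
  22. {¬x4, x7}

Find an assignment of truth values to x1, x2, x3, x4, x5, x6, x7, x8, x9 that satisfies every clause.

x1 occurs only negated in the remaining clauses — set x1 = False.
Branch on x2: take x2 = True.
  then x8 is forced to False.
  then x7 is forced to True.
  then x4 is forced to True.
  then x5 is forced to True.
  then x6 is forced to True.
Set x3 = False and propagate.
x9 is now unconstrained; take x9 = False.
Every clause has at least one true literal under this assignment.

x1=F, x2=T, x3=F, x4=T, x5=T, x6=T, x7=T, x8=F, x9=F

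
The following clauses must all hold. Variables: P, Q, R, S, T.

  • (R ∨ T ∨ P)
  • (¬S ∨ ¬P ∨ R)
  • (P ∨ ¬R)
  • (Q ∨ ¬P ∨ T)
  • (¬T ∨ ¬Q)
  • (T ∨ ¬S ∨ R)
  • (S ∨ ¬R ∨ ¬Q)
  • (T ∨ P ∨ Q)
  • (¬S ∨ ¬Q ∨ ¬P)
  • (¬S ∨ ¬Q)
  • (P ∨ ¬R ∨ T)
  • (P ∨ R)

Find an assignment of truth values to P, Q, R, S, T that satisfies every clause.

P=True, Q=False, R=True, S=True, T=True

Check each clause:
  1. (T ∨ P ∨ R) — P is true.
  2. (R ∨ ¬S ∨ ¬P) — R is true.
  3. (P ∨ ¬R) — P is true.
  4. (¬P ∨ T ∨ Q) — T is true.
  5. (¬T ∨ ¬Q) — ¬Q is true.
  6. (T ∨ R ∨ ¬S) — R is true.
  7. (S ∨ ¬Q ∨ ¬R) — S is true.
  8. (Q ∨ P ∨ T) — P is true.
  9. (¬P ∨ ¬S ∨ ¬Q) — ¬Q is true.
  10. (¬Q ∨ ¬S) — ¬Q is true.
  11. (P ∨ ¬R ∨ T) — P is true.
  12. (P ∨ R) — P is true.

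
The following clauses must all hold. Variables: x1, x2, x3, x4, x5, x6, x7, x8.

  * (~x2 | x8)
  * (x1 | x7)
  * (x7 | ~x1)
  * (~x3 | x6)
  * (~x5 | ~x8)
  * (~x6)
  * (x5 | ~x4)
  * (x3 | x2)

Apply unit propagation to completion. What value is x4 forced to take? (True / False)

Unit clause (~x6) sets x6 = False.
(~x3 | x6) with x6 = False leaves only ~x3, so x3 = False.
In (x3 | x2), x3 is now false; x2 must hold, so x2 = True.
From (~x2 | x8) and x2 = True: x8 = True.
From (~x5 | ~x8) and x8 = True: x5 = False.
From (x5 | ~x4) and x5 = False: x4 = False.

False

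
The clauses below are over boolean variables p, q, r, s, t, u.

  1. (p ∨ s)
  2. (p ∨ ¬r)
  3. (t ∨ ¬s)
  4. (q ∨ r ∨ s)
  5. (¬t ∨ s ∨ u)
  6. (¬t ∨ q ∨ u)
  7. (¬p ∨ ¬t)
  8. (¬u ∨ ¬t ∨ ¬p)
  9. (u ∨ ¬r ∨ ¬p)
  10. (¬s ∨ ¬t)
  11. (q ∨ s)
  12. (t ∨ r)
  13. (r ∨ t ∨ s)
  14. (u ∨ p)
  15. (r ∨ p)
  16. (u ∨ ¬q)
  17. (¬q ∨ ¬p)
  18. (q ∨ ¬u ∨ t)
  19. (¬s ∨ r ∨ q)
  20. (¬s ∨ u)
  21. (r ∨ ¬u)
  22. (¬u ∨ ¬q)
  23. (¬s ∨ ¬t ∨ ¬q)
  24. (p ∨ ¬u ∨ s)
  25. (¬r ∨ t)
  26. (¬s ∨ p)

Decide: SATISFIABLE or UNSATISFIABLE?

UNSATISFIABLE

s = True:
  propagation gives t=True; an empty clause results — contradiction.
s = False:
  propagation gives p=True, t=False, q=True; an empty clause results — contradiction.
Every branch closes, so no satisfying assignment exists.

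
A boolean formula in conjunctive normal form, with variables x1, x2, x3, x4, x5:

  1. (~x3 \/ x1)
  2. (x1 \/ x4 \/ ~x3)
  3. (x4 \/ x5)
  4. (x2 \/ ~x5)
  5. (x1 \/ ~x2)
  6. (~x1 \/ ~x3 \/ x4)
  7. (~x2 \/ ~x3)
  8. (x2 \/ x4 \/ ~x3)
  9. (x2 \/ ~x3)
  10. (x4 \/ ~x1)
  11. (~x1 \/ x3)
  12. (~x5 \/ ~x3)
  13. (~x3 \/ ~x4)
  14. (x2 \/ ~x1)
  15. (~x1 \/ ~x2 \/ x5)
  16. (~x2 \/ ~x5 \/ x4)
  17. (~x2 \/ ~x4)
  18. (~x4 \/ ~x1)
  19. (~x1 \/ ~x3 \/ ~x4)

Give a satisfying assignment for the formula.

x1 = F  x2 = F  x3 = F  x4 = T  x5 = F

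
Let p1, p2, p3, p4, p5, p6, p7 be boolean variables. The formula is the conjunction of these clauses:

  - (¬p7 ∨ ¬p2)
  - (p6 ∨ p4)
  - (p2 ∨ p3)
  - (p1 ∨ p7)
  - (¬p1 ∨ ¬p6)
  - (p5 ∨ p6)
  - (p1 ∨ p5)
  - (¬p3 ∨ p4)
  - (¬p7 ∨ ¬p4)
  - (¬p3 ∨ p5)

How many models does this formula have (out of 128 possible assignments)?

3

Satisfying assignments:
  p1=T p2=F p3=T p4=T p5=T p6=F p7=F
  p1=T p2=T p3=F p4=T p5=T p6=F p7=F
  p1=T p2=T p3=T p4=T p5=T p6=F p7=F
Count: 3.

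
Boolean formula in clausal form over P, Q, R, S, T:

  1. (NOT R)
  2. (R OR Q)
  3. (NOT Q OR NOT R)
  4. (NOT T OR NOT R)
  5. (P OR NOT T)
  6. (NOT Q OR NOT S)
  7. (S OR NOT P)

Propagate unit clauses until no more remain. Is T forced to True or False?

False

(NOT R) stands alone — R = False.
From (Q OR R) and R = False: Q = True.
In (NOT Q OR NOT S), NOT Q is now false; NOT S must hold, so S = False.
(NOT P OR S) with S = False leaves only NOT P, so P = False.
(P OR NOT T): since P = False, the clause reduces to (NOT T). T = False.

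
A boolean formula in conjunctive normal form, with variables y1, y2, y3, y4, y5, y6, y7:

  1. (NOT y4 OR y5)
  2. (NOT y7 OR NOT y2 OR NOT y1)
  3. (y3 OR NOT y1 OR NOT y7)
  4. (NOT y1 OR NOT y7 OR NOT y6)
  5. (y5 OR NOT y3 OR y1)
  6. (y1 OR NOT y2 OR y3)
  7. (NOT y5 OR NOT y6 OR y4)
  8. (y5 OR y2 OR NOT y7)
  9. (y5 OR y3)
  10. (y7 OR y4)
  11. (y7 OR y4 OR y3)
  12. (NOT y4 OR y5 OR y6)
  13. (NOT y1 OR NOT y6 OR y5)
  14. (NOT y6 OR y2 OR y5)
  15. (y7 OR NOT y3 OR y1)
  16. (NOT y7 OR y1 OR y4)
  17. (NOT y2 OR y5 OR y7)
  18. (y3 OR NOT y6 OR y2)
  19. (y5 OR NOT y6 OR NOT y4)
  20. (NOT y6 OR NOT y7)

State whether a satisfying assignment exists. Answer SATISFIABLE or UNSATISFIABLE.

SATISFIABLE

Set y1 = True and propagate.
Set y2 = False and propagate.
Set y3 = True and propagate.
For the remaining variables, y4 = True, y5 = True, y6 = True, y7 = False works.
Every clause has at least one true literal under this assignment.
So y1=True, y2=False, y3=True, y4=True, y5=True, y6=True, y7=False is a satisfying assignment.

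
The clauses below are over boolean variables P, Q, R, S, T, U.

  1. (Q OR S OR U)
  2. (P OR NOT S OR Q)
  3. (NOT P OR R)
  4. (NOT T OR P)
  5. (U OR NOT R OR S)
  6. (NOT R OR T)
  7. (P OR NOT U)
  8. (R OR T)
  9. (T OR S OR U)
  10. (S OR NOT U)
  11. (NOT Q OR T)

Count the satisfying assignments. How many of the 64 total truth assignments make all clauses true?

4

The models are:
  P=T Q=F R=T S=T T=T U=F
  P=T Q=F R=T S=T T=T U=T
  P=T Q=T R=T S=T T=T U=F
  P=T Q=T R=T S=T T=T U=T
That's 4 in total.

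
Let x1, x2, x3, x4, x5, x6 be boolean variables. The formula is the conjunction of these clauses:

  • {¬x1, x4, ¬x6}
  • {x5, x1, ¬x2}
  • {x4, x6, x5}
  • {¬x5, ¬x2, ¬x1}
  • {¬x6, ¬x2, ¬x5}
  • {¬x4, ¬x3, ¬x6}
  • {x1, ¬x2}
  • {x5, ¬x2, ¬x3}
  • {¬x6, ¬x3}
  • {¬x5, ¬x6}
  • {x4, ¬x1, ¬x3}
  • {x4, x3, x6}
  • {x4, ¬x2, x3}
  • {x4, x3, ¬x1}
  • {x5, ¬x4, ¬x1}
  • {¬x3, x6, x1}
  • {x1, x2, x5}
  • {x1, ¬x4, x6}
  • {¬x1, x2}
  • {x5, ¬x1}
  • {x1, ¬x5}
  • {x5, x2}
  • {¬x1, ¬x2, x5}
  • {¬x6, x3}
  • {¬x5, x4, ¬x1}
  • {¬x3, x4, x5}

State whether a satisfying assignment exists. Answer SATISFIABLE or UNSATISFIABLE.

UNSATISFIABLE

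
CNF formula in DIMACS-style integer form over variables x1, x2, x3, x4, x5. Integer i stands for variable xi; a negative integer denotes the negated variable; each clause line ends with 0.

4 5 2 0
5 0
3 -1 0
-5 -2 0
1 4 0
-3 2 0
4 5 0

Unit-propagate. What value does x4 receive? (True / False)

(x5) stands alone — x5 = True.
(~x5 | ~x2) with x5 = True leaves only ~x2, so x2 = False.
(x2 | ~x3) with x2 = False leaves only ~x3, so x3 = False.
In (~x1 | x3), x3 is now false; ~x1 must hold, so x1 = False.
(x1 | x4): since x1 = False, the clause reduces to (x4). x4 = True.

True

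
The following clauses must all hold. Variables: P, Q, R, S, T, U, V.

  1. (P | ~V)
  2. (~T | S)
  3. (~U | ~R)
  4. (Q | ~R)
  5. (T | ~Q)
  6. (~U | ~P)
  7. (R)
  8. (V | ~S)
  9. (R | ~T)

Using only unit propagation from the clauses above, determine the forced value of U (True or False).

False

(R) stands alone — R = True.
From (~R | ~U) and R = True: U = False.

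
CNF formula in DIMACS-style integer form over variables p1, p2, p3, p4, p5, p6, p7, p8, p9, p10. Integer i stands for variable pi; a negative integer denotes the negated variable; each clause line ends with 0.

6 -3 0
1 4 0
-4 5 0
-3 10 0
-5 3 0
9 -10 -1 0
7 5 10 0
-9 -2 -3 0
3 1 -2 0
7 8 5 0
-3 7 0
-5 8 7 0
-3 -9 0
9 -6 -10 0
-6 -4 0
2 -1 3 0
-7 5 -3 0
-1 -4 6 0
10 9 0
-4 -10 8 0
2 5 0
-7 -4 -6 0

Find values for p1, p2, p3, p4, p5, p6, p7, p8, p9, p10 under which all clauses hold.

p1 = True, p2 = True, p3 = False, p4 = False, p5 = False, p6 = True, p7 = True, p8 = True, p9 = True, p10 = True

Check each clause:
  1. (p6 ∨ ¬p3) — ¬p3 is true.
  2. (p4 ∨ p1) — p1 is true.
  3. (¬p4 ∨ p5) — ¬p4 is true.
  4. (p10 ∨ ¬p3) — p10 is true.
  5. (p3 ∨ ¬p5) — ¬p5 is true.
  6. (¬p1 ∨ ¬p10 ∨ p9) — p9 is true.
  7. (p7 ∨ p5 ∨ p10) — p10 is true.
  8. (¬p3 ∨ ¬p2 ∨ ¬p9) — ¬p3 is true.
  9. (¬p2 ∨ p1 ∨ p3) — p1 is true.
  10. (p5 ∨ p8 ∨ p7) — p8 is true.
  11. (¬p3 ∨ p7) — ¬p3 is true.
  12. (p7 ∨ p8 ∨ ¬p5) — p8 is true.
  13. (¬p3 ∨ ¬p9) — ¬p3 is true.
  14. (¬p10 ∨ ¬p6 ∨ p9) — p9 is true.
  15. (¬p4 ∨ ¬p6) — ¬p4 is true.
  16. (p2 ∨ p3 ∨ ¬p1) — p2 is true.
  17. (p5 ∨ ¬p3 ∨ ¬p7) — ¬p3 is true.
  18. (¬p1 ∨ ¬p4 ∨ p6) — ¬p4 is true.
  19. (p9 ∨ p10) — p9 is true.
  20. (¬p4 ∨ ¬p10 ∨ p8) — p8 is true.
  21. (p2 ∨ p5) — p2 is true.
  22. (¬p7 ∨ ¬p6 ∨ ¬p4) — ¬p4 is true.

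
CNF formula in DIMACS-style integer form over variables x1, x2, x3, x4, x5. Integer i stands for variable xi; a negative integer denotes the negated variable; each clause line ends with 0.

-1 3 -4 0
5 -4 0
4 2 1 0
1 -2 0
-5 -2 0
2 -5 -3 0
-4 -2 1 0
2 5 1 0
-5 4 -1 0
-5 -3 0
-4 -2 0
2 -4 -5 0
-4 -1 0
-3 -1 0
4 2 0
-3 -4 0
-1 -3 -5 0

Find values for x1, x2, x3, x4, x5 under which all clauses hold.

x1=1  x2=1  x3=0  x4=0  x5=0

Branch on x1: take x1 = True.
  then x4 is forced to False.
  then x5 is forced to False.
  then x3 is forced to False.
  then x2 is forced to True.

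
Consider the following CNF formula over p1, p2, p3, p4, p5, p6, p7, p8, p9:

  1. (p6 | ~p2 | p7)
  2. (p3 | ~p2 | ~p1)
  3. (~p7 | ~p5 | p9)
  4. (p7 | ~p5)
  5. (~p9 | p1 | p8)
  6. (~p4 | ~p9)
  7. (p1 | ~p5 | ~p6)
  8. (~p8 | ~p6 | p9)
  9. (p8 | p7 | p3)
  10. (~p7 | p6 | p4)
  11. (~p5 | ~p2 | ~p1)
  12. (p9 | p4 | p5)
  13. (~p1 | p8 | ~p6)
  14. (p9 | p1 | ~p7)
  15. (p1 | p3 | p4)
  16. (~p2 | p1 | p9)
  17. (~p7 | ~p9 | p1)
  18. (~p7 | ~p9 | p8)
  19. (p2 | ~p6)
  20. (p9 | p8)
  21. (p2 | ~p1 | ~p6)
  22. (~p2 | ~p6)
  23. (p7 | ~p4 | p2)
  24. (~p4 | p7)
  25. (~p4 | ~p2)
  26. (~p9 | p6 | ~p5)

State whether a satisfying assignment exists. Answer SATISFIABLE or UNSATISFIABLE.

SATISFIABLE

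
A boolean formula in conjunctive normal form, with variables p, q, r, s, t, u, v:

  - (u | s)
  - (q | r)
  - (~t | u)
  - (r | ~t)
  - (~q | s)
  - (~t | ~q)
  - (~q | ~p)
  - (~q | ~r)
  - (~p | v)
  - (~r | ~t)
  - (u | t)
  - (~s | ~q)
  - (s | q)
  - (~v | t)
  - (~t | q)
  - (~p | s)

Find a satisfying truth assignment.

Pure literal: p appears only negated; assign p = False.
Pure literal: u appears only positively; assign u = True.
Try q = False.
  then r is forced to True.
  then t is forced to False.
  then s is forced to True.
  then v is forced to False.
Every clause has at least one true literal under this assignment.

p = F, q = F, r = T, s = T, t = F, u = T, v = F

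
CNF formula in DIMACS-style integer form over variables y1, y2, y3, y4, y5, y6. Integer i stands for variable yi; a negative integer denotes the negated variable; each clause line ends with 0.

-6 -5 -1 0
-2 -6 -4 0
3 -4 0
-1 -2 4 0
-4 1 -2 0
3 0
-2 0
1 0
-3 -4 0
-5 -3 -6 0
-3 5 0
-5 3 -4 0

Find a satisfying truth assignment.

Unit propagation: (y3) forces y3 = True.
(~y2) is a unit clause, so y2 = False.
The clause (y1) is unit: y1 must be True.
Unit propagation: (~y4) forces y4 = False.
The clause (y5) is unit: y5 must be True.
Unit propagation: (~y6) forces y6 = False.
Every clause has at least one true literal under this assignment.

y1 = True, y2 = False, y3 = True, y4 = False, y5 = True, y6 = False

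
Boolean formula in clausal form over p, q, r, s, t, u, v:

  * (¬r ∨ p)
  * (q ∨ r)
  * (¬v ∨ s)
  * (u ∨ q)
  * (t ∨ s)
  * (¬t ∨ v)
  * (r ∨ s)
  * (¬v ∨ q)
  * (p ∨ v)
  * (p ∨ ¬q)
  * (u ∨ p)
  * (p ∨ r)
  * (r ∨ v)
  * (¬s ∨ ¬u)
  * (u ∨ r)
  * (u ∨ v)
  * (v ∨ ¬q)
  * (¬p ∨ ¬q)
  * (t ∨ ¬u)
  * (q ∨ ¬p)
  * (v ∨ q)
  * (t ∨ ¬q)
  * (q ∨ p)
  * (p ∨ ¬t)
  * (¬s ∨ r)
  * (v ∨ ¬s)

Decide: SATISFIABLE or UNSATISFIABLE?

q = True:
  propagation gives p=True; an empty clause results — contradiction.
q = False:
  propagation gives r=True, p=True; an empty clause results — contradiction.
Every branch closes, so no satisfying assignment exists.

UNSATISFIABLE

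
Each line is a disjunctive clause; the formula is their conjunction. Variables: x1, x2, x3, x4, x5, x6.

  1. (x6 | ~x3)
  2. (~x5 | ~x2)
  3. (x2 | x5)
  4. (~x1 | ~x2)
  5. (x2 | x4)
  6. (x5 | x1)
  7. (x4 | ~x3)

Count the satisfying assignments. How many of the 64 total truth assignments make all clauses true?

6

The models are:
  x1=0 x2=0 x3=0 x4=1 x5=1 x6=0
  x1=0 x2=0 x3=0 x4=1 x5=1 x6=1
  x1=0 x2=0 x3=1 x4=1 x5=1 x6=1
  x1=1 x2=0 x3=0 x4=1 x5=1 x6=0
  x1=1 x2=0 x3=0 x4=1 x5=1 x6=1
  x1=1 x2=0 x3=1 x4=1 x5=1 x6=1
That's 6 in total.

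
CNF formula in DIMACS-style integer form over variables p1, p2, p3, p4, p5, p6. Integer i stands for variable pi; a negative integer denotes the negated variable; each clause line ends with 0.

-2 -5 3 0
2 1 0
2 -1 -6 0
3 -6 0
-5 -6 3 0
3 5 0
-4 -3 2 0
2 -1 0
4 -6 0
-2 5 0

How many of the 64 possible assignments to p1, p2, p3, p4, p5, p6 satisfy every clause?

6

The models are:
  p1=F p2=T p3=T p4=F p5=T p6=F
  p1=F p2=T p3=T p4=T p5=T p6=F
  p1=F p2=T p3=T p4=T p5=T p6=T
  p1=T p2=T p3=T p4=F p5=T p6=F
  p1=T p2=T p3=T p4=T p5=T p6=F
  p1=T p2=T p3=T p4=T p5=T p6=T
That's 6 in total.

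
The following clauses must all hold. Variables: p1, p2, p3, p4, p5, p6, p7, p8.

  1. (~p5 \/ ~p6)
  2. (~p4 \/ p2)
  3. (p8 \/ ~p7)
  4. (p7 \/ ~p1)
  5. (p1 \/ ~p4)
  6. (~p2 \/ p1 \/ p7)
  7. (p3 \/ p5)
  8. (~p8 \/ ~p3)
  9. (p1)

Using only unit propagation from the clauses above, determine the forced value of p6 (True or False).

False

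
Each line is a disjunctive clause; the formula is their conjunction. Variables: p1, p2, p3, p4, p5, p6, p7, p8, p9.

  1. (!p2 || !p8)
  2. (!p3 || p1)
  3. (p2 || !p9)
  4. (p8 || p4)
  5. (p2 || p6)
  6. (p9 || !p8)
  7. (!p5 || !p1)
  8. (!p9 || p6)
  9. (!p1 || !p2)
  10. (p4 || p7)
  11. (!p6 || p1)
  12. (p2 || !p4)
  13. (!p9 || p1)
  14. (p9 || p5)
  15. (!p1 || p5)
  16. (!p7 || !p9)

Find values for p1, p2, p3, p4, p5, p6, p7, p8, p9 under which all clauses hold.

Pure literal: p3 appears only negated; assign p3 = False.
Branch on p1: take p1 = False.
  then p6 is forced to False.
  then p2 is forced to True.
  then p8 is forced to False.
  then p4 is forced to True.
  then p9 is forced to False.
  then p5 is forced to True.
p7 is now unconstrained; take p7 = False.
Every clause has at least one true literal under this assignment.

p1=False, p2=True, p3=False, p4=True, p5=True, p6=False, p7=False, p8=False, p9=False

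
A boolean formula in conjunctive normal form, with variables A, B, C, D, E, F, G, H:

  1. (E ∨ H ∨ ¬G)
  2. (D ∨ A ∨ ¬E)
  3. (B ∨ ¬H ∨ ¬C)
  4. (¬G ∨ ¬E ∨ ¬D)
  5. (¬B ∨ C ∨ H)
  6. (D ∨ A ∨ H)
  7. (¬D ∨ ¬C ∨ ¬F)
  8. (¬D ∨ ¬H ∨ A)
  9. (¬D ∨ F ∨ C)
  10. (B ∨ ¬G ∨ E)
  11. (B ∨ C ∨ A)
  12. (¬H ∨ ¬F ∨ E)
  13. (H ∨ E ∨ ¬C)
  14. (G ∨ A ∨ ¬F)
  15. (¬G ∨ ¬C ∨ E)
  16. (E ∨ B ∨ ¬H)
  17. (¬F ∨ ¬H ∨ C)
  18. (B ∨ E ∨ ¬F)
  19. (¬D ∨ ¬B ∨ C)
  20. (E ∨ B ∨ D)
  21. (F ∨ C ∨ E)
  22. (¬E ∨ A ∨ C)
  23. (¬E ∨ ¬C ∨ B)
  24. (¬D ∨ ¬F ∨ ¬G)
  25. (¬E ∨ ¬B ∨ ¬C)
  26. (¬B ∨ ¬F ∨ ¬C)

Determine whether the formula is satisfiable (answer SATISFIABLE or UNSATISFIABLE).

SATISFIABLE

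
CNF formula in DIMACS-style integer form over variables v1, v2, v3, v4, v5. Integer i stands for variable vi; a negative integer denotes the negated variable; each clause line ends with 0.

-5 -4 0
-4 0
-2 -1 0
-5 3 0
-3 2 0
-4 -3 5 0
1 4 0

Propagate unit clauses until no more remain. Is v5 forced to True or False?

Unit clause (¬v4) sets v4 = False.
In (v1 ∨ v4), v4 is now false; v1 must hold, so v1 = True.
(¬v1 ∨ ¬v2) with v1 = True leaves only ¬v2, so v2 = False.
From (¬v3 ∨ v2) and v2 = False: v3 = False.
From (v3 ∨ ¬v5) and v3 = False: v5 = False.

False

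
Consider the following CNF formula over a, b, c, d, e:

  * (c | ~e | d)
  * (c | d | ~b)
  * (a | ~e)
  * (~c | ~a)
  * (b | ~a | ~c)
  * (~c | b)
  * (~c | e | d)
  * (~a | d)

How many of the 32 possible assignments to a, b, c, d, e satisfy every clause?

8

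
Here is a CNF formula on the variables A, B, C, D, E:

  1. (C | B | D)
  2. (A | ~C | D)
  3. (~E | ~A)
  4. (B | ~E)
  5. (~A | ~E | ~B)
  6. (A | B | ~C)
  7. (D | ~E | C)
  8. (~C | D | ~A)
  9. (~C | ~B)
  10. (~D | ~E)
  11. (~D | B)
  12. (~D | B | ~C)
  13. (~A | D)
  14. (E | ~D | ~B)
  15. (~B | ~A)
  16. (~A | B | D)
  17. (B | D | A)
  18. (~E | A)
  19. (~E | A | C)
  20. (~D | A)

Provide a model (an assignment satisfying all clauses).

A = False, B = True, C = False, D = False, E = False

Check each clause:
  1. (D | C | B) — B is true.
  2. (~C | D | A) — ~C is true.
  3. (~E | ~A) — ~E is true.
  4. (~E | B) — B is true.
  5. (~A | ~B | ~E) — ~E is true.
  6. (B | ~C | A) — B is true.
  7. (~E | D | C) — ~E is true.
  8. (~C | ~A | D) — ~C is true.
  9. (~C | ~B) — ~C is true.
  10. (~D | ~E) — ~E is true.
  11. (B | ~D) — B is true.
  12. (~C | B | ~D) — B is true.
  13. (~A | D) — ~A is true.
  14. (~B | ~D | E) — ~D is true.
  15. (~B | ~A) — ~A is true.
  16. (~A | D | B) — B is true.
  17. (D | B | A) — B is true.
  18. (A | ~E) — ~E is true.
  19. (C | A | ~E) — ~E is true.
  20. (A | ~D) — ~D is true.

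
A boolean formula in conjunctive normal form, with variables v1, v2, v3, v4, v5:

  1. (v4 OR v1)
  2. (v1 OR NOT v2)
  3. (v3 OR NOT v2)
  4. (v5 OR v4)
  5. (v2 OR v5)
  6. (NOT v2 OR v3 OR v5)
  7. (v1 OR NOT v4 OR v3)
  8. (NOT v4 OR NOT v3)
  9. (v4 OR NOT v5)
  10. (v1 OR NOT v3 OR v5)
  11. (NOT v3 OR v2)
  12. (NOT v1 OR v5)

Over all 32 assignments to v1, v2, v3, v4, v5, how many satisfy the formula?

1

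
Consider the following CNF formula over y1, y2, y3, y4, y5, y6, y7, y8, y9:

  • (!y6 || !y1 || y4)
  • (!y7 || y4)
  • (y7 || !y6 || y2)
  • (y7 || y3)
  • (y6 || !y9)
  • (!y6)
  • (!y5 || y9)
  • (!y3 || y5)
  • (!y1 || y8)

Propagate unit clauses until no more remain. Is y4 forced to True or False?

Unit clause (!y6) sets y6 = False.
(!y9 || y6) with y6 = False leaves only !y9, so y9 = False.
In (y9 || !y5), y9 is now false; !y5 must hold, so y5 = False.
From (y5 || !y3) and y5 = False: y3 = False.
(y3 || y7): since y3 = False, the clause reduces to (y7). y7 = True.
(y4 || !y7): since y7 = True, the clause reduces to (y4). y4 = True.

True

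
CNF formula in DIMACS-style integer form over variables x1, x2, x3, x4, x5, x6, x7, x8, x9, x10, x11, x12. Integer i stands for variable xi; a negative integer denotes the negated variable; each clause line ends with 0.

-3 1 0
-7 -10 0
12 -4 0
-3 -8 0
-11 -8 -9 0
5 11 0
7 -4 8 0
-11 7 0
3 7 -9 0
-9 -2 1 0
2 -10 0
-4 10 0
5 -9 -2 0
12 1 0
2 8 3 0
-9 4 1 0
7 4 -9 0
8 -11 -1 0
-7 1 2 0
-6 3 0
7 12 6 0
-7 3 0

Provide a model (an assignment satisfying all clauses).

x1=T, x2=F, x3=T, x4=F, x5=T, x6=F, x7=T, x8=F, x9=F, x10=F, x11=F, x12=F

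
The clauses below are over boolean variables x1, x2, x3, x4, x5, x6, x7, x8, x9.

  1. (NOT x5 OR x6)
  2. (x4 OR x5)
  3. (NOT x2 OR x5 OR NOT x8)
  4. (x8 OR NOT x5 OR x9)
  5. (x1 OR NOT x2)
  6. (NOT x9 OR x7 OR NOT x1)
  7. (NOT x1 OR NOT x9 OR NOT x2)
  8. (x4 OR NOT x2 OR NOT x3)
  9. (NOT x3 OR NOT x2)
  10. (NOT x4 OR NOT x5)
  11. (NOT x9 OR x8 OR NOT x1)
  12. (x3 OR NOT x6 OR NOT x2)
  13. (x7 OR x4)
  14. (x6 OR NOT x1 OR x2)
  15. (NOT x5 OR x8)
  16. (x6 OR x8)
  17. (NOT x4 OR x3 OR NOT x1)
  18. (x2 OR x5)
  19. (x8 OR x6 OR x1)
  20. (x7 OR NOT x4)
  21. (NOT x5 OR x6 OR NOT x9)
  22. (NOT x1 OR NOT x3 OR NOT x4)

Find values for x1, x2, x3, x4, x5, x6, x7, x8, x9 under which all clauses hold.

Pure literal: x7 appears only positively; assign x7 = True.
Try x1 = False.
  then x2 is forced to False.
  then x5 is forced to True.
  then x6 is forced to True.
  then x4 is forced to False.
  then x8 is forced to True.
x3, x9 are now unconstrained; take x3 = True, x9 = False.

x1=0, x2=0, x3=1, x4=0, x5=1, x6=1, x7=1, x8=1, x9=0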